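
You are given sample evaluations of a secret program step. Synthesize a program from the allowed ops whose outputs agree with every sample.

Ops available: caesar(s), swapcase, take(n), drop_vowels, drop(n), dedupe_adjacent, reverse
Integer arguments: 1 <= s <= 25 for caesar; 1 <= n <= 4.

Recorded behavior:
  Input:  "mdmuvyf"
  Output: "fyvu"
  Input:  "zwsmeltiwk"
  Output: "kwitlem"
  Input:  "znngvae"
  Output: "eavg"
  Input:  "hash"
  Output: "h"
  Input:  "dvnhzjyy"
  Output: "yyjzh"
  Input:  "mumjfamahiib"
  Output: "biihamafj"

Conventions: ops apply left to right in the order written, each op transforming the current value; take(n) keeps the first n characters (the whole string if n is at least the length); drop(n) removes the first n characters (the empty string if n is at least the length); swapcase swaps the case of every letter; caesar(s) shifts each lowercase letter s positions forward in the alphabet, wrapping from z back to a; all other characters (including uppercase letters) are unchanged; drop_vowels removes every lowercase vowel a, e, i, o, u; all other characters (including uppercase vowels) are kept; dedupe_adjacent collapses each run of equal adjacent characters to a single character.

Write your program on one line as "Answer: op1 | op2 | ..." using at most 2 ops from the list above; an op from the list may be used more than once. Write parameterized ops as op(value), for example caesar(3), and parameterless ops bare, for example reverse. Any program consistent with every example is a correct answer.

drop(3) | reverse

Check, running the answer program on each example:
  "mdmuvyf" -> "uvyf" -> "fyvu"
  "zwsmeltiwk" -> "meltiwk" -> "kwitlem"
  "znngvae" -> "gvae" -> "eavg"
  "hash" -> "h" -> "h"
  "dvnhzjyy" -> "hzjyy" -> "yyjzh"
  "mumjfamahiib" -> "jfamahiib" -> "biihamafj"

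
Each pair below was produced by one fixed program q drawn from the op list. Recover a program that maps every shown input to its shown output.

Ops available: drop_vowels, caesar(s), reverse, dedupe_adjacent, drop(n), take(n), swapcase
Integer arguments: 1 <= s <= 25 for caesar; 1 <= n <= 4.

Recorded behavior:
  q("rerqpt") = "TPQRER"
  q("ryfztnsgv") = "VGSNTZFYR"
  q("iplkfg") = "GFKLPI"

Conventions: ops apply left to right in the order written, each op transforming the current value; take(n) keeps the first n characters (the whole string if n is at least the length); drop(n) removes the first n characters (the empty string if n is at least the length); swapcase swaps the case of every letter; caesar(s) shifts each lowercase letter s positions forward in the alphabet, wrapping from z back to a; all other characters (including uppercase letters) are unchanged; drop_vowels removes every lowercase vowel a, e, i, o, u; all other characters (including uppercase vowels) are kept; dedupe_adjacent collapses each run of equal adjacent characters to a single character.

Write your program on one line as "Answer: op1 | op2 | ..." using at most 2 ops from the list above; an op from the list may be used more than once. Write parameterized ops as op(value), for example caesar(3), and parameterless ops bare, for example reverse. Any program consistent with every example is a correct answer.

reverse | swapcase

Check, running the answer program on each example:
  "rerqpt" -> "tpqrer" -> "TPQRER"
  "ryfztnsgv" -> "vgsntzfyr" -> "VGSNTZFYR"
  "iplkfg" -> "gfklpi" -> "GFKLPI"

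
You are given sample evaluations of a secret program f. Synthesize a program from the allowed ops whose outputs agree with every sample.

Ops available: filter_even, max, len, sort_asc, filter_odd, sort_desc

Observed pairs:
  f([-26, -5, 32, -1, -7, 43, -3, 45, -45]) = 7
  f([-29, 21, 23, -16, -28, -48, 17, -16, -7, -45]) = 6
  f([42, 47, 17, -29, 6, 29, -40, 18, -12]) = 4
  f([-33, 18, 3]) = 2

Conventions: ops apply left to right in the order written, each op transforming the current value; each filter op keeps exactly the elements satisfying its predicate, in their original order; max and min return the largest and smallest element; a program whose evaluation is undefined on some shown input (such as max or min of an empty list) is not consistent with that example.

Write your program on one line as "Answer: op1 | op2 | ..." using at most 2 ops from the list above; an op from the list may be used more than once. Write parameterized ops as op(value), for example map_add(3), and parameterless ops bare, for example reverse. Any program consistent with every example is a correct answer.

filter_odd | len

Check, running the answer program on each example:
  [-26, -5, 32, -1, -7, 43, -3, 45, -45] -> [-5, -1, -7, 43, -3, 45, -45] -> 7
  [-29, 21, 23, -16, -28, -48, 17, -16, -7, -45] -> [-29, 21, 23, 17, -7, -45] -> 6
  [42, 47, 17, -29, 6, 29, -40, 18, -12] -> [47, 17, -29, 29] -> 4
  [-33, 18, 3] -> [-33, 3] -> 2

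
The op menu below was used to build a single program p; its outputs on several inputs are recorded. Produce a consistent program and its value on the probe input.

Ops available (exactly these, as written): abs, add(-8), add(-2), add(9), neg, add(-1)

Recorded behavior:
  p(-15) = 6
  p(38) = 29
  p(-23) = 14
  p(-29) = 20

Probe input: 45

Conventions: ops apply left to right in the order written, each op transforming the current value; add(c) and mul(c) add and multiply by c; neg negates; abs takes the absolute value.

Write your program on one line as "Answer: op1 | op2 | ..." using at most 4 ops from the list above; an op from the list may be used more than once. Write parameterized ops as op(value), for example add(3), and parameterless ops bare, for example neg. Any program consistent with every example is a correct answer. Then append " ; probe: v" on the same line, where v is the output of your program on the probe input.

abs | add(-1) | add(-8) ; probe: 36

Check, running the answer program on each example:
  -15 -> 15 -> 14 -> 6
  38 -> 38 -> 37 -> 29
  -23 -> 23 -> 22 -> 14
  -29 -> 29 -> 28 -> 20
  probe: 45 -> 45 -> 44 -> 36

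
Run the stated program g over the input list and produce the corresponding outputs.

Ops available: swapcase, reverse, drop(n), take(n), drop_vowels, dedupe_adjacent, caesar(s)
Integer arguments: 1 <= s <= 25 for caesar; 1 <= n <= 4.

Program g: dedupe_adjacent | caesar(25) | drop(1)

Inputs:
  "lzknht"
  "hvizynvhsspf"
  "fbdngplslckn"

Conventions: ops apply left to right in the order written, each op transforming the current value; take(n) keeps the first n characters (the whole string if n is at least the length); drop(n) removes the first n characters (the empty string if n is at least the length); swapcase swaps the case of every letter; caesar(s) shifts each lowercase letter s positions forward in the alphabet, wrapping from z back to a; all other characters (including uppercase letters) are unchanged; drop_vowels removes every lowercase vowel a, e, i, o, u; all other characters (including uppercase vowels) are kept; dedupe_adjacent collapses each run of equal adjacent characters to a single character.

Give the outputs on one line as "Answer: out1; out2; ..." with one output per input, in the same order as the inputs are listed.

Execution, op by op:
  "lzknht" -> "lzknht" -> "kyjmgs" -> "yjmgs"
  "hvizynvhsspf" -> "hvizynvhspf" -> "guhyxmugroe" -> "uhyxmugroe"
  "fbdngplslckn" -> "fbdngplslckn" -> "eacmfokrkbjm" -> "acmfokrkbjm"

"yjmgs"; "uhyxmugroe"; "acmfokrkbjm"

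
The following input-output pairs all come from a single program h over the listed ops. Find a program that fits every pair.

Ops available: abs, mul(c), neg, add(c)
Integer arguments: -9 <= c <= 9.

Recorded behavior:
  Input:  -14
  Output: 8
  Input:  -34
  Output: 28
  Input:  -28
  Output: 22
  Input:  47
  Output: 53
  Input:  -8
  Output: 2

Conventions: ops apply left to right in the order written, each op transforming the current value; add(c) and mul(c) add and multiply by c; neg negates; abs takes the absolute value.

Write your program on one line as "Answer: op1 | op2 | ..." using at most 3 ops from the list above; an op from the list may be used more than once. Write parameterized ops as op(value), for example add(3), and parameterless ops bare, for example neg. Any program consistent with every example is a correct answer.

add(6) | neg | abs

Check, running the answer program on each example:
  -14 -> -8 -> 8 -> 8
  -34 -> -28 -> 28 -> 28
  -28 -> -22 -> 22 -> 22
  47 -> 53 -> -53 -> 53
  -8 -> -2 -> 2 -> 2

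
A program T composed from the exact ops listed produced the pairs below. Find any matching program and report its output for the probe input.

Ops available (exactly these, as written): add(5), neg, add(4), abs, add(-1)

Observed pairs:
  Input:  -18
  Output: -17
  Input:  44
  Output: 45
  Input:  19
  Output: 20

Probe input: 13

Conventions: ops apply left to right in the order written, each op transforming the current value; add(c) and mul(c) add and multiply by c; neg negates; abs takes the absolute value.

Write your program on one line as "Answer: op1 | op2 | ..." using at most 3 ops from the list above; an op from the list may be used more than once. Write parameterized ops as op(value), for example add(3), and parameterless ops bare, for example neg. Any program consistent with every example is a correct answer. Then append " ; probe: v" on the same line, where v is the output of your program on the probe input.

neg | add(-1) | neg ; probe: 14

Check, running the answer program on each example:
  -18 -> 18 -> 17 -> -17
  44 -> -44 -> -45 -> 45
  19 -> -19 -> -20 -> 20
  probe: 13 -> -13 -> -14 -> 14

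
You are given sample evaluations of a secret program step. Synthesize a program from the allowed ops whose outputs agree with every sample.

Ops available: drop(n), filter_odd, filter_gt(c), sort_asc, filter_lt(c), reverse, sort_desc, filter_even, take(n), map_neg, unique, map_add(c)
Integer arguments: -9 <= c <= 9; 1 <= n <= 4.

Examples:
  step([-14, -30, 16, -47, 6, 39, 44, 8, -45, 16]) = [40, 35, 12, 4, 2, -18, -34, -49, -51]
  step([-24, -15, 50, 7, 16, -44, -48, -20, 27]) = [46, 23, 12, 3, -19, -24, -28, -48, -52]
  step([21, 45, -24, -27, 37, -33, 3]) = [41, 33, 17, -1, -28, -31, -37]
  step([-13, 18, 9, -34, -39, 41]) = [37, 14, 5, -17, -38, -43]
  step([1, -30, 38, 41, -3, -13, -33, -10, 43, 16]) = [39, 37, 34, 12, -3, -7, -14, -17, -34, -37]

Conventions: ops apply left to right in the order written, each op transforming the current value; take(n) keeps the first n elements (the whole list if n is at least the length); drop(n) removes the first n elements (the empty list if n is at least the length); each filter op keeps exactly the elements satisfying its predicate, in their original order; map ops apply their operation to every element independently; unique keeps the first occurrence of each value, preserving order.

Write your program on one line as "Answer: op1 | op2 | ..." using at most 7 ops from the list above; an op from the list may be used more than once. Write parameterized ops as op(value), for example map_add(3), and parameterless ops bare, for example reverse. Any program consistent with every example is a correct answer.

sort_asc | map_neg | sort_asc | map_add(4) | unique | map_neg

Check, running the answer program on each example:
  [-14, -30, 16, -47, 6, 39, 44, 8, -45, 16] -> [-47, -45, -30, -14, 6, 8, 16, 16, 39, 44] -> [47, 45, 30, 14, -6, -8, -16, -16, -39, -44] -> [-44, -39, -16, -16, -8, -6, 14, 30, 45, 47] -> [-40, -35, -12, -12, -4, -2, 18, 34, 49, 51] -> [-40, -35, -12, -4, -2, 18, 34, 49, 51] -> [40, 35, 12, 4, 2, -18, -34, -49, -51]
  [-24, -15, 50, 7, 16, -44, -48, -20, 27] -> [-48, -44, -24, -20, -15, 7, 16, 27, 50] -> [48, 44, 24, 20, 15, -7, -16, -27, -50] -> [-50, -27, -16, -7, 15, 20, 24, 44, 48] -> [-46, -23, -12, -3, 19, 24, 28, 48, 52] -> [-46, -23, -12, -3, 19, 24, 28, 48, 52] -> [46, 23, 12, 3, -19, -24, -28, -48, -52]
  [21, 45, -24, -27, 37, -33, 3] -> [-33, -27, -24, 3, 21, 37, 45] -> [33, 27, 24, -3, -21, -37, -45] -> [-45, -37, -21, -3, 24, 27, 33] -> [-41, -33, -17, 1, 28, 31, 37] -> [-41, -33, -17, 1, 28, 31, 37] -> [41, 33, 17, -1, -28, -31, -37]
  [-13, 18, 9, -34, -39, 41] -> [-39, -34, -13, 9, 18, 41] -> [39, 34, 13, -9, -18, -41] -> [-41, -18, -9, 13, 34, 39] -> [-37, -14, -5, 17, 38, 43] -> [-37, -14, -5, 17, 38, 43] -> [37, 14, 5, -17, -38, -43]
  [1, -30, 38, 41, -3, -13, -33, -10, 43, 16] -> [-33, -30, -13, -10, -3, 1, 16, 38, 41, 43] -> [33, 30, 13, 10, 3, -1, -16, -38, -41, -43] -> [-43, -41, -38, -16, -1, 3, 10, 13, 30, 33] -> [-39, -37, -34, -12, 3, 7, 14, 17, 34, 37] -> [-39, -37, -34, -12, 3, 7, 14, 17, 34, 37] -> [39, 37, 34, 12, -3, -7, -14, -17, -34, -37]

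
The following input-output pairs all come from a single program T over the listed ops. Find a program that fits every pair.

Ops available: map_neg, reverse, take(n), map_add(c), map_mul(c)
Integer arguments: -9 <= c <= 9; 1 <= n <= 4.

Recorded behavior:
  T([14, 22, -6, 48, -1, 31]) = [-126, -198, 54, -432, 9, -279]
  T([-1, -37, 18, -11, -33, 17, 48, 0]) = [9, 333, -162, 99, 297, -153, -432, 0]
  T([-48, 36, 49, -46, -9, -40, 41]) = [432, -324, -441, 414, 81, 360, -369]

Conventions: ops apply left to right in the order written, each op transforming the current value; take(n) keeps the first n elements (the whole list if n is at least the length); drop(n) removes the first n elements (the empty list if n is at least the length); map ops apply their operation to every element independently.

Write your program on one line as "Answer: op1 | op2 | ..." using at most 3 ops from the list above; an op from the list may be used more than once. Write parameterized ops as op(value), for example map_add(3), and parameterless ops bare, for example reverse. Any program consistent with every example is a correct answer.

map_neg | map_mul(-9) | map_neg

Check, running the answer program on each example:
  [14, 22, -6, 48, -1, 31] -> [-14, -22, 6, -48, 1, -31] -> [126, 198, -54, 432, -9, 279] -> [-126, -198, 54, -432, 9, -279]
  [-1, -37, 18, -11, -33, 17, 48, 0] -> [1, 37, -18, 11, 33, -17, -48, 0] -> [-9, -333, 162, -99, -297, 153, 432, 0] -> [9, 333, -162, 99, 297, -153, -432, 0]
  [-48, 36, 49, -46, -9, -40, 41] -> [48, -36, -49, 46, 9, 40, -41] -> [-432, 324, 441, -414, -81, -360, 369] -> [432, -324, -441, 414, 81, 360, -369]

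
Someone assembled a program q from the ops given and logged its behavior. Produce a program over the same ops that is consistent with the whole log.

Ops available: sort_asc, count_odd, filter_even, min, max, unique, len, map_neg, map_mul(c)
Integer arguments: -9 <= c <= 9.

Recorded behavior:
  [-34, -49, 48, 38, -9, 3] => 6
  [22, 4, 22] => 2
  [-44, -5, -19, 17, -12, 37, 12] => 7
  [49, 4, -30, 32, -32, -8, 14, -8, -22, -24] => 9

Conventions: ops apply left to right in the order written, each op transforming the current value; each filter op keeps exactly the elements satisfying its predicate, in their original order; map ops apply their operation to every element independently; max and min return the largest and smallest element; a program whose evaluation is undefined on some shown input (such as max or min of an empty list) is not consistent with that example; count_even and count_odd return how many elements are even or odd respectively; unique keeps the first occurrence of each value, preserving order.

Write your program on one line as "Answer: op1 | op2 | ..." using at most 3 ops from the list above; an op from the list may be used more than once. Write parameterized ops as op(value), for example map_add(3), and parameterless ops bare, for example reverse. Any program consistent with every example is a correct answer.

unique | sort_asc | len

Check, running the answer program on each example:
  [-34, -49, 48, 38, -9, 3] -> [-34, -49, 48, 38, -9, 3] -> [-49, -34, -9, 3, 38, 48] -> 6
  [22, 4, 22] -> [22, 4] -> [4, 22] -> 2
  [-44, -5, -19, 17, -12, 37, 12] -> [-44, -5, -19, 17, -12, 37, 12] -> [-44, -19, -12, -5, 12, 17, 37] -> 7
  [49, 4, -30, 32, -32, -8, 14, -8, -22, -24] -> [49, 4, -30, 32, -32, -8, 14, -22, -24] -> [-32, -30, -24, -22, -8, 4, 14, 32, 49] -> 9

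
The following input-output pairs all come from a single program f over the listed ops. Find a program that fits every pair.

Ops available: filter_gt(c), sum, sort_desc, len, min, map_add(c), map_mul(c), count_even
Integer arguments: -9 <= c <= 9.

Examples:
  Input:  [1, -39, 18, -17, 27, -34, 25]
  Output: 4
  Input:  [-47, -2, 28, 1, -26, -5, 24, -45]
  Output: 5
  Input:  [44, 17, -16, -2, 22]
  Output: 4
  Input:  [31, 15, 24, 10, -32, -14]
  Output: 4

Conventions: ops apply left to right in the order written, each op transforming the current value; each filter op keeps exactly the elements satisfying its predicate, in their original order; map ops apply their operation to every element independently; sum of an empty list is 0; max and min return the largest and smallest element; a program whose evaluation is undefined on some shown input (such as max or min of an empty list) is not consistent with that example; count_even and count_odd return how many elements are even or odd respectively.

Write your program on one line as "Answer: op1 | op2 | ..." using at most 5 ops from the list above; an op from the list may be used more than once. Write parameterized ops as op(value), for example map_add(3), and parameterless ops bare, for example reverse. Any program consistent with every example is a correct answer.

map_add(5) | map_add(-2) | filter_gt(-4) | sort_desc | len

Check, running the answer program on each example:
  [1, -39, 18, -17, 27, -34, 25] -> [6, -34, 23, -12, 32, -29, 30] -> [4, -36, 21, -14, 30, -31, 28] -> [4, 21, 30, 28] -> [30, 28, 21, 4] -> 4
  [-47, -2, 28, 1, -26, -5, 24, -45] -> [-42, 3, 33, 6, -21, 0, 29, -40] -> [-44, 1, 31, 4, -23, -2, 27, -42] -> [1, 31, 4, -2, 27] -> [31, 27, 4, 1, -2] -> 5
  [44, 17, -16, -2, 22] -> [49, 22, -11, 3, 27] -> [47, 20, -13, 1, 25] -> [47, 20, 1, 25] -> [47, 25, 20, 1] -> 4
  [31, 15, 24, 10, -32, -14] -> [36, 20, 29, 15, -27, -9] -> [34, 18, 27, 13, -29, -11] -> [34, 18, 27, 13] -> [34, 27, 18, 13] -> 4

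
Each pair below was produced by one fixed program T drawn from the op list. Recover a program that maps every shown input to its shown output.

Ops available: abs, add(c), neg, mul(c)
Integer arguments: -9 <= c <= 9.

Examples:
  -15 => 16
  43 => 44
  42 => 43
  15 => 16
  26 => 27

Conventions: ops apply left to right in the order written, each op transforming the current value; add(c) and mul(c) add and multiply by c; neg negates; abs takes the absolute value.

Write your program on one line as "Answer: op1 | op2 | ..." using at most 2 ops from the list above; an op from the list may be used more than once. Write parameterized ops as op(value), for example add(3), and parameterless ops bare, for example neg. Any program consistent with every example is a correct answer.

abs | add(1)

Check, running the answer program on each example:
  -15 -> 15 -> 16
  43 -> 43 -> 44
  42 -> 42 -> 43
  15 -> 15 -> 16
  26 -> 26 -> 27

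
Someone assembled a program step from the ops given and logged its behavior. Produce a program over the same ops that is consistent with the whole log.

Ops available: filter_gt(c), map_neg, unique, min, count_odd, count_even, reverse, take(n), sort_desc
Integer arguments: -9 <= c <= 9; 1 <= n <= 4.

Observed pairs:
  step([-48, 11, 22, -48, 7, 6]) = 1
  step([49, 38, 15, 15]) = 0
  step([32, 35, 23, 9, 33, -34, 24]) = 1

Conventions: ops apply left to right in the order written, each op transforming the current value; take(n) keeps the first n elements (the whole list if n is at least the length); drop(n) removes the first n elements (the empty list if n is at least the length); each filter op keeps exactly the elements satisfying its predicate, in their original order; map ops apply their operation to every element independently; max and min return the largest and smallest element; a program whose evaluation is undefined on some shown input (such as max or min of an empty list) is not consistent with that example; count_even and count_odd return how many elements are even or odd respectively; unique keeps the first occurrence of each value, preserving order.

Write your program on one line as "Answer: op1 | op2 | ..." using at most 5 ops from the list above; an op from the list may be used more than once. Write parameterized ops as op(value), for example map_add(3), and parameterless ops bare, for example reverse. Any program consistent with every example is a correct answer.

map_neg | unique | filter_gt(-6) | count_even

Check, running the answer program on each example:
  [-48, 11, 22, -48, 7, 6] -> [48, -11, -22, 48, -7, -6] -> [48, -11, -22, -7, -6] -> [48] -> 1
  [49, 38, 15, 15] -> [-49, -38, -15, -15] -> [-49, -38, -15] -> [] -> 0
  [32, 35, 23, 9, 33, -34, 24] -> [-32, -35, -23, -9, -33, 34, -24] -> [-32, -35, -23, -9, -33, 34, -24] -> [34] -> 1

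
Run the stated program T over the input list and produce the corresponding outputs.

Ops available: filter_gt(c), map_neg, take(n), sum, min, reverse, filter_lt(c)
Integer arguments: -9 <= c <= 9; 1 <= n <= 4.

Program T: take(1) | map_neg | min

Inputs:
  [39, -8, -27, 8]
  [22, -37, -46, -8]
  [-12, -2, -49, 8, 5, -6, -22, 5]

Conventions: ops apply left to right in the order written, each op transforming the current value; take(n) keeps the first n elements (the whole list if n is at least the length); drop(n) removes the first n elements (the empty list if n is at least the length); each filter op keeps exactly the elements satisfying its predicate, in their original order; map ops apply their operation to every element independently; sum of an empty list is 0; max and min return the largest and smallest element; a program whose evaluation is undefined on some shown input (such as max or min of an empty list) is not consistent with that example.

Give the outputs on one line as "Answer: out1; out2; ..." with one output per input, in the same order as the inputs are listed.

Execution, op by op:
  [39, -8, -27, 8] -> [39] -> [-39] -> -39
  [22, -37, -46, -8] -> [22] -> [-22] -> -22
  [-12, -2, -49, 8, 5, -6, -22, 5] -> [-12] -> [12] -> 12

-39; -22; 12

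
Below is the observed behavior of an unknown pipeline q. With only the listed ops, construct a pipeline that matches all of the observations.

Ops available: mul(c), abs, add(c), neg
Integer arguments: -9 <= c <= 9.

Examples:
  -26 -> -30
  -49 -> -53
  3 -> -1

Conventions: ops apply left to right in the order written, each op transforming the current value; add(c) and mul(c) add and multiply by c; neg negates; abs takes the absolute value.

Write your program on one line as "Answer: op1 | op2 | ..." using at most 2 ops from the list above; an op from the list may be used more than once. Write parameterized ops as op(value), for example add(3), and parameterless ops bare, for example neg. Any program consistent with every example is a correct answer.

add(-2) | add(-2)

Check, running the answer program on each example:
  -26 -> -28 -> -30
  -49 -> -51 -> -53
  3 -> 1 -> -1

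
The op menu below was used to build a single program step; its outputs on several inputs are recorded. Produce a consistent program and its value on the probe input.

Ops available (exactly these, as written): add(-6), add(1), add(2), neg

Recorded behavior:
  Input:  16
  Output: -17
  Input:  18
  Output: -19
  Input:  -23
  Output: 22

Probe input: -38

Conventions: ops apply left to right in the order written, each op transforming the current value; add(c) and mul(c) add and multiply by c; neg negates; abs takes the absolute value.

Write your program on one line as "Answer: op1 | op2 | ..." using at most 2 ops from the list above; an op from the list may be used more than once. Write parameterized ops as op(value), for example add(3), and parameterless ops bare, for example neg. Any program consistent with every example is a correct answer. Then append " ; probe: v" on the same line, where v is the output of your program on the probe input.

add(1) | neg ; probe: 37

Check, running the answer program on each example:
  16 -> 17 -> -17
  18 -> 19 -> -19
  -23 -> -22 -> 22
  probe: -38 -> -37 -> 37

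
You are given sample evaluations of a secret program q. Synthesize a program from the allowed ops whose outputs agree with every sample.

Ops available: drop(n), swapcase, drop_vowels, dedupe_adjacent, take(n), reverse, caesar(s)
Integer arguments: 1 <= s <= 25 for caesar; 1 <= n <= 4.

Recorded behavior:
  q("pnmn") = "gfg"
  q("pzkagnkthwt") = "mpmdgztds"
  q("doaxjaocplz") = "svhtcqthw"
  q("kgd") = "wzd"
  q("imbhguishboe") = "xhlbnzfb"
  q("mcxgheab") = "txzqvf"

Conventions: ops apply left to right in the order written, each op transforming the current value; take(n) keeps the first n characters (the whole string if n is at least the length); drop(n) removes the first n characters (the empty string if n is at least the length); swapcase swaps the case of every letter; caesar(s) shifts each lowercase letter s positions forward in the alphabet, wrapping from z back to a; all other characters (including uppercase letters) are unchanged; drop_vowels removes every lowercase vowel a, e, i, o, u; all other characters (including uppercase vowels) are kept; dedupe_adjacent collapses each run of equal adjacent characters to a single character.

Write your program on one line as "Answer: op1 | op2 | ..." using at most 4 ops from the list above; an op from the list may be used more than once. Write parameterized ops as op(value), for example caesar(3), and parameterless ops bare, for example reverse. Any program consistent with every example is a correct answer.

caesar(19) | reverse | drop_vowels

Check, running the answer program on each example:
  "pnmn" -> "igfg" -> "gfgi" -> "gfg"
  "pzkagnkthwt" -> "isdtzgdmapm" -> "mpamdgztdsi" -> "mpmdgztds"
  "doaxjaocplz" -> "whtqcthvies" -> "seivhtcqthw" -> "svhtcqthw"
  "kgd" -> "dzw" -> "wzd" -> "wzd"
  "imbhguishboe" -> "bfuaznblauhx" -> "xhualbnzaufb" -> "xhlbnzfb"
  "mcxgheab" -> "fvqzaxtu" -> "utxazqvf" -> "txzqvf"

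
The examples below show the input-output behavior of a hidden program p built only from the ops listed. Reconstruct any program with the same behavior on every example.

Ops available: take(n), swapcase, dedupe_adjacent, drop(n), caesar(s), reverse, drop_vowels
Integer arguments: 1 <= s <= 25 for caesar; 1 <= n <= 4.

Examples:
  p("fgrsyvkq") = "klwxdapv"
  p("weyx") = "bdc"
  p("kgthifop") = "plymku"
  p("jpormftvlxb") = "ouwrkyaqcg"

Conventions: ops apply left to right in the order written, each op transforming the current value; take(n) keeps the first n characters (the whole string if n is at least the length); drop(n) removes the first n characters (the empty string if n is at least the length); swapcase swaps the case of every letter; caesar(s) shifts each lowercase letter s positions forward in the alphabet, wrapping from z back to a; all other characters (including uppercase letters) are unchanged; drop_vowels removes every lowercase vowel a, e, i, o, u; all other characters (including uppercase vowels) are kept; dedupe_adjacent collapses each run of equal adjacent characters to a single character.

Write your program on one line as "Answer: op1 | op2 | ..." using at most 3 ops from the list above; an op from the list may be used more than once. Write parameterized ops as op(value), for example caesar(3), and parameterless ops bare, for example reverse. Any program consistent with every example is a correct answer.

drop_vowels | caesar(5)

Check, running the answer program on each example:
  "fgrsyvkq" -> "fgrsyvkq" -> "klwxdapv"
  "weyx" -> "wyx" -> "bdc"
  "kgthifop" -> "kgthfp" -> "plymku"
  "jpormftvlxb" -> "jprmftvlxb" -> "ouwrkyaqcg"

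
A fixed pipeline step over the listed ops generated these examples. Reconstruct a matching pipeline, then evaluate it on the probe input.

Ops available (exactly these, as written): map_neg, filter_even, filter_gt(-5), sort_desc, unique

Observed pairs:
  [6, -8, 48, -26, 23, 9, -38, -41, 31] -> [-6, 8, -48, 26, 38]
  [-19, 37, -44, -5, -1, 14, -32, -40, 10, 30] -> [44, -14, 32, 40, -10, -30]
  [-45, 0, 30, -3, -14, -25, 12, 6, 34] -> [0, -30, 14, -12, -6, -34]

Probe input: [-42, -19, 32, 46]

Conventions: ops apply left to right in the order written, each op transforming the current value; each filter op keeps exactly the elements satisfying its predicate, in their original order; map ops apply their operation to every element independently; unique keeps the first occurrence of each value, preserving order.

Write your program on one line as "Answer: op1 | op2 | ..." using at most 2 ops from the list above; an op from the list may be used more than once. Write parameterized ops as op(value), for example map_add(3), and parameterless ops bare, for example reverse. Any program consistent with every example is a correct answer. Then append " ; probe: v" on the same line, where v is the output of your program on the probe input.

filter_even | map_neg ; probe: [42, -32, -46]

Check, running the answer program on each example:
  [6, -8, 48, -26, 23, 9, -38, -41, 31] -> [6, -8, 48, -26, -38] -> [-6, 8, -48, 26, 38]
  [-19, 37, -44, -5, -1, 14, -32, -40, 10, 30] -> [-44, 14, -32, -40, 10, 30] -> [44, -14, 32, 40, -10, -30]
  [-45, 0, 30, -3, -14, -25, 12, 6, 34] -> [0, 30, -14, 12, 6, 34] -> [0, -30, 14, -12, -6, -34]
  probe: [-42, -19, 32, 46] -> [-42, 32, 46] -> [42, -32, -46]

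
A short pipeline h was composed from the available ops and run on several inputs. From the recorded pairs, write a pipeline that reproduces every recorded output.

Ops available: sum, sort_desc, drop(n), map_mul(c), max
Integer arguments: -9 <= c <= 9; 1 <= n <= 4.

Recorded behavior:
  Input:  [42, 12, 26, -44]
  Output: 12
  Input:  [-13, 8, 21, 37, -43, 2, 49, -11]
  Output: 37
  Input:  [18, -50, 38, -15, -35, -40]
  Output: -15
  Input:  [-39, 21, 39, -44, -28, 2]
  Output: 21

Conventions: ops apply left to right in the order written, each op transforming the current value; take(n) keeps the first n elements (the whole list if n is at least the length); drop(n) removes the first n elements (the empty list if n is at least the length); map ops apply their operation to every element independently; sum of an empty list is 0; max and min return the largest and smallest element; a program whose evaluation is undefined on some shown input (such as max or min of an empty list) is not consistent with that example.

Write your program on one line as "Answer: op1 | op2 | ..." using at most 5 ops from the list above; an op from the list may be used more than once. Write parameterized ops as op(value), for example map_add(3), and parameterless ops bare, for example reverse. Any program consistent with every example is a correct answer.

drop(1) | sort_desc | drop(1) | max

Check, running the answer program on each example:
  [42, 12, 26, -44] -> [12, 26, -44] -> [26, 12, -44] -> [12, -44] -> 12
  [-13, 8, 21, 37, -43, 2, 49, -11] -> [8, 21, 37, -43, 2, 49, -11] -> [49, 37, 21, 8, 2, -11, -43] -> [37, 21, 8, 2, -11, -43] -> 37
  [18, -50, 38, -15, -35, -40] -> [-50, 38, -15, -35, -40] -> [38, -15, -35, -40, -50] -> [-15, -35, -40, -50] -> -15
  [-39, 21, 39, -44, -28, 2] -> [21, 39, -44, -28, 2] -> [39, 21, 2, -28, -44] -> [21, 2, -28, -44] -> 21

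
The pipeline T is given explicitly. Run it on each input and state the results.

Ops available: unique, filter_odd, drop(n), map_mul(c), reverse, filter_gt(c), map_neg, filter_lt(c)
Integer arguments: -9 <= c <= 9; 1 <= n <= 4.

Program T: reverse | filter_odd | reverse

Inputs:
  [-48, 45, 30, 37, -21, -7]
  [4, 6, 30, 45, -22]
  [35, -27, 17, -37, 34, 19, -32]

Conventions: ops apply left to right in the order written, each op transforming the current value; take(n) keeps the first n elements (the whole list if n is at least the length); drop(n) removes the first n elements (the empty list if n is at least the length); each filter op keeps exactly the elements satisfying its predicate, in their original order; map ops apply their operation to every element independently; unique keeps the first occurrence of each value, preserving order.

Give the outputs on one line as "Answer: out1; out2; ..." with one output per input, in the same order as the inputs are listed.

Execution, op by op:
  [-48, 45, 30, 37, -21, -7] -> [-7, -21, 37, 30, 45, -48] -> [-7, -21, 37, 45] -> [45, 37, -21, -7]
  [4, 6, 30, 45, -22] -> [-22, 45, 30, 6, 4] -> [45] -> [45]
  [35, -27, 17, -37, 34, 19, -32] -> [-32, 19, 34, -37, 17, -27, 35] -> [19, -37, 17, -27, 35] -> [35, -27, 17, -37, 19]

[45, 37, -21, -7]; [45]; [35, -27, 17, -37, 19]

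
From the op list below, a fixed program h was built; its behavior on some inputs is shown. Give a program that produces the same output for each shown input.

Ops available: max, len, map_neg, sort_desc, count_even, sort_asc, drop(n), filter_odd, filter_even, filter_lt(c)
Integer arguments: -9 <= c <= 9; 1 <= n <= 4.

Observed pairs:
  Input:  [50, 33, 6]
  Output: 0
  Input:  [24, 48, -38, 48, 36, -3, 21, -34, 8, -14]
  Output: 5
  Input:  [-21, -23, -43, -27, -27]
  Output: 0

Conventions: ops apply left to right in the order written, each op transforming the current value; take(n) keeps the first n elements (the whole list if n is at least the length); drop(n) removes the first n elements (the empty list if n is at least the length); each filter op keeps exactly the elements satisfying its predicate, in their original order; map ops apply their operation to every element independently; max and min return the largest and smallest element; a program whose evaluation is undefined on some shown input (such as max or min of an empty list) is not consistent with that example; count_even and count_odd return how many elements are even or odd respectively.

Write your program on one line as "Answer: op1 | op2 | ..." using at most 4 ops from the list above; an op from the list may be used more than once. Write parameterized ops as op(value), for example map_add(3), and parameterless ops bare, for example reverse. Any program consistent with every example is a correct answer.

filter_even | drop(3) | len

Check, running the answer program on each example:
  [50, 33, 6] -> [50, 6] -> [] -> 0
  [24, 48, -38, 48, 36, -3, 21, -34, 8, -14] -> [24, 48, -38, 48, 36, -34, 8, -14] -> [48, 36, -34, 8, -14] -> 5
  [-21, -23, -43, -27, -27] -> [] -> [] -> 0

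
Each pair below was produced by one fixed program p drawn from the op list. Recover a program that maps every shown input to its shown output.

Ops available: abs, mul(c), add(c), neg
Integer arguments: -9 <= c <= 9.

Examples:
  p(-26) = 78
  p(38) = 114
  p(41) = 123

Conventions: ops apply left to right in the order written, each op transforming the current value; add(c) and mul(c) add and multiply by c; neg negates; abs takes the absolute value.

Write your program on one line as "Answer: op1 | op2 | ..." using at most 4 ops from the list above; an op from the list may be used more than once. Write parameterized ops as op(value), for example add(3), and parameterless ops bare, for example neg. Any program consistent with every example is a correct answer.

abs | neg | mul(3) | neg

Check, running the answer program on each example:
  -26 -> 26 -> -26 -> -78 -> 78
  38 -> 38 -> -38 -> -114 -> 114
  41 -> 41 -> -41 -> -123 -> 123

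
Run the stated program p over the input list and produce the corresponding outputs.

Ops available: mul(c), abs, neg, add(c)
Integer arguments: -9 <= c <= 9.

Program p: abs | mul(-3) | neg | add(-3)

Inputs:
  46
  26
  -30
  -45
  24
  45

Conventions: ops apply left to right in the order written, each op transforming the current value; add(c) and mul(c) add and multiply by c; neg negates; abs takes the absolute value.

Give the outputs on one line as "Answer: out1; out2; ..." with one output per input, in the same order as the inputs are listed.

Execution, op by op:
  46 -> 46 -> -138 -> 138 -> 135
  26 -> 26 -> -78 -> 78 -> 75
  -30 -> 30 -> -90 -> 90 -> 87
  -45 -> 45 -> -135 -> 135 -> 132
  24 -> 24 -> -72 -> 72 -> 69
  45 -> 45 -> -135 -> 135 -> 132

135; 75; 87; 132; 69; 132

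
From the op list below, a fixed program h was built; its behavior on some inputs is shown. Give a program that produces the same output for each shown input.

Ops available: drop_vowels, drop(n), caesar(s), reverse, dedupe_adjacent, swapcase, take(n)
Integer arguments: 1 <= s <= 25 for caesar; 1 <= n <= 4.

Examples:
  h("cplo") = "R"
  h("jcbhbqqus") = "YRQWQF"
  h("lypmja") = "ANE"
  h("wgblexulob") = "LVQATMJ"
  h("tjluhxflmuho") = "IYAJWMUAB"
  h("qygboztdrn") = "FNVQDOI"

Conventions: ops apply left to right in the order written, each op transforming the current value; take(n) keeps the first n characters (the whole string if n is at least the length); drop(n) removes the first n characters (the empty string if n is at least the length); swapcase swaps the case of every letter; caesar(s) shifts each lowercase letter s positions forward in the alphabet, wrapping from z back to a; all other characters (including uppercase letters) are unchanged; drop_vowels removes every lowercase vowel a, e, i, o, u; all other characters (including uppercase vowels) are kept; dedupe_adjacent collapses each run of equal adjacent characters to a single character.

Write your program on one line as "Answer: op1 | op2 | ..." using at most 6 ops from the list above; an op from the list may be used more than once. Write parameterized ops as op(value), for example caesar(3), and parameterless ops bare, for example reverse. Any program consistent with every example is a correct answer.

reverse | caesar(15) | swapcase | drop(3) | reverse

Check, running the answer program on each example:
  "cplo" -> "olpc" -> "daer" -> "DAER" -> "R" -> "R"
  "jcbhbqqus" -> "suqqbhbcj" -> "hjffqwqry" -> "HJFFQWQRY" -> "FQWQRY" -> "YRQWQF"
  "lypmja" -> "ajmpyl" -> "pybena" -> "PYBENA" -> "ENA" -> "ANE"
  "wgblexulob" -> "boluxelbgw" -> "qdajmtaqvl" -> "QDAJMTAQVL" -> "JMTAQVL" -> "LVQATMJ"
  "tjluhxflmuho" -> "ohumlfxhuljt" -> "dwjbaumwjayi" -> "DWJBAUMWJAYI" -> "BAUMWJAYI" -> "IYAJWMUAB"
  "qygboztdrn" -> "nrdtzobgyq" -> "cgsiodqvnf" -> "CGSIODQVNF" -> "IODQVNF" -> "FNVQDOI"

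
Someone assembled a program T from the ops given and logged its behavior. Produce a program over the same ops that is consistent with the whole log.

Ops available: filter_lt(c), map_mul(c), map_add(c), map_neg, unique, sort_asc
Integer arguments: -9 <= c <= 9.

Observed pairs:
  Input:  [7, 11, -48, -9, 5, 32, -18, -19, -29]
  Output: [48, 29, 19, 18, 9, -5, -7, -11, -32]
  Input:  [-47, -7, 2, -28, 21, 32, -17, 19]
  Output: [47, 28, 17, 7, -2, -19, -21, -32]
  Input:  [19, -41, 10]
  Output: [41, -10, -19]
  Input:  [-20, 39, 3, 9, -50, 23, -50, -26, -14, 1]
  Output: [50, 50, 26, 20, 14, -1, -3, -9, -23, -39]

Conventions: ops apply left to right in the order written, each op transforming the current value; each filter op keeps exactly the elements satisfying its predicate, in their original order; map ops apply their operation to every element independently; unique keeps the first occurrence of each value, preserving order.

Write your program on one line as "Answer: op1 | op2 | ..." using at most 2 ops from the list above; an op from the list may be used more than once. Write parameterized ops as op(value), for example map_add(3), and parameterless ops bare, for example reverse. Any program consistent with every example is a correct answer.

sort_asc | map_neg

Check, running the answer program on each example:
  [7, 11, -48, -9, 5, 32, -18, -19, -29] -> [-48, -29, -19, -18, -9, 5, 7, 11, 32] -> [48, 29, 19, 18, 9, -5, -7, -11, -32]
  [-47, -7, 2, -28, 21, 32, -17, 19] -> [-47, -28, -17, -7, 2, 19, 21, 32] -> [47, 28, 17, 7, -2, -19, -21, -32]
  [19, -41, 10] -> [-41, 10, 19] -> [41, -10, -19]
  [-20, 39, 3, 9, -50, 23, -50, -26, -14, 1] -> [-50, -50, -26, -20, -14, 1, 3, 9, 23, 39] -> [50, 50, 26, 20, 14, -1, -3, -9, -23, -39]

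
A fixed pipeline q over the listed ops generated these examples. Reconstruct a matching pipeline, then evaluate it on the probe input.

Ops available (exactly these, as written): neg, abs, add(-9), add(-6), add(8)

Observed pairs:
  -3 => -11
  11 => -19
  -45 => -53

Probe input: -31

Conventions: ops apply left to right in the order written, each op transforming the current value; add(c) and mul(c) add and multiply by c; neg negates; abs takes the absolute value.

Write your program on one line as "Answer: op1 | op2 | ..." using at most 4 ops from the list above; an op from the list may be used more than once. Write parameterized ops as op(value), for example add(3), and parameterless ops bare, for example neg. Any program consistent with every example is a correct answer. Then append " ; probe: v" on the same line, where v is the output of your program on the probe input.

abs | add(8) | neg ; probe: -39

Check, running the answer program on each example:
  -3 -> 3 -> 11 -> -11
  11 -> 11 -> 19 -> -19
  -45 -> 45 -> 53 -> -53
  probe: -31 -> 31 -> 39 -> -39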